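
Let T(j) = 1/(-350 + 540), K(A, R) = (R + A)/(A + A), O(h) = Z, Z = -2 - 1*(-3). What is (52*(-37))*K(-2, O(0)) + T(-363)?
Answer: -91389/190 ≈ -480.99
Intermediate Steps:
Z = 1 (Z = -2 + 3 = 1)
O(h) = 1
K(A, R) = (A + R)/(2*A) (K(A, R) = (A + R)/((2*A)) = (A + R)*(1/(2*A)) = (A + R)/(2*A))
T(j) = 1/190
(52*(-37))*K(-2, O(0)) + T(-363) = (52*(-37))*((½)*(-2 + 1)/(-2)) + 1/190 = -962*(-1)*(-1)/2 + 1/190 = -1924*¼ + 1/190 = -481 + 1/190 = -91389/190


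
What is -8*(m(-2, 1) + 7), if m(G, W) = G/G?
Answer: -64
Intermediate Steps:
m(G, W) = 1
-8*(m(-2, 1) + 7) = -8*(1 + 7) = -8*8 = -64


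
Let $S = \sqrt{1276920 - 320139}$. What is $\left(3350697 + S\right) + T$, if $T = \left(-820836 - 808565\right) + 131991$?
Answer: $1853287 + 3 \sqrt{106309} \approx 1.8543 \cdot 10^{6}$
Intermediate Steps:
$T = -1497410$ ($T = -1629401 + 131991 = -1497410$)
$S = 3 \sqrt{106309}$ ($S = \sqrt{956781} = 3 \sqrt{106309} \approx 978.15$)
$\left(3350697 + S\right) + T = \left(3350697 + 3 \sqrt{106309}\right) - 1497410 = 1853287 + 3 \sqrt{106309}$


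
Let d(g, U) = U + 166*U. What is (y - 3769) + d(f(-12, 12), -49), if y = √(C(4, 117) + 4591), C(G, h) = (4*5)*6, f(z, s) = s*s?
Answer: -11952 + √4711 ≈ -11883.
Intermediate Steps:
f(z, s) = s²
C(G, h) = 120 (C(G, h) = 20*6 = 120)
d(g, U) = 167*U
y = √4711 (y = √(120 + 4591) = √4711 ≈ 68.637)
(y - 3769) + d(f(-12, 12), -49) = (√4711 - 3769) + 167*(-49) = (-3769 + √4711) - 8183 = -11952 + √4711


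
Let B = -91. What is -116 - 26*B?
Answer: 2250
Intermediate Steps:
-116 - 26*B = -116 - 26*(-91) = -116 + 2366 = 2250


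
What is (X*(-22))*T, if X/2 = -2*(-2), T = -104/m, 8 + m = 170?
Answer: 9152/81 ≈ 112.99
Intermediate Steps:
m = 162 (m = -8 + 170 = 162)
T = -52/81 (T = -104/162 = -104*1/162 = -52/81 ≈ -0.64198)
X = 8 (X = 2*(-2*(-2)) = 2*4 = 8)
(X*(-22))*T = (8*(-22))*(-52/81) = -176*(-52/81) = 9152/81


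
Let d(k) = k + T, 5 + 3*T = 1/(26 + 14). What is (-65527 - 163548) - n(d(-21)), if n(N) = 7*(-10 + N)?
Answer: -27461567/120 ≈ -2.2885e+5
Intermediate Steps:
T = -199/120 (T = -5/3 + 1/(3*(26 + 14)) = -5/3 + (1/3)/40 = -5/3 + (1/3)*(1/40) = -5/3 + 1/120 = -199/120 ≈ -1.6583)
d(k) = -199/120 + k (d(k) = k - 199/120 = -199/120 + k)
n(N) = -70 + 7*N
(-65527 - 163548) - n(d(-21)) = (-65527 - 163548) - (-70 + 7*(-199/120 - 21)) = -229075 - (-70 + 7*(-2719/120)) = -229075 - (-70 - 19033/120) = -229075 - 1*(-27433/120) = -229075 + 27433/120 = -27461567/120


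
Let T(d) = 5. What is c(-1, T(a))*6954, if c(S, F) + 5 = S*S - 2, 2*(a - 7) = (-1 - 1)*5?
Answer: -41724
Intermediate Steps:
a = 2 (a = 7 + ((-1 - 1)*5)/2 = 7 + (-2*5)/2 = 7 + (1/2)*(-10) = 7 - 5 = 2)
c(S, F) = -7 + S**2 (c(S, F) = -5 + (S*S - 2) = -5 + (S**2 - 2) = -5 + (-2 + S**2) = -7 + S**2)
c(-1, T(a))*6954 = (-7 + (-1)**2)*6954 = (-7 + 1)*6954 = -6*6954 = -41724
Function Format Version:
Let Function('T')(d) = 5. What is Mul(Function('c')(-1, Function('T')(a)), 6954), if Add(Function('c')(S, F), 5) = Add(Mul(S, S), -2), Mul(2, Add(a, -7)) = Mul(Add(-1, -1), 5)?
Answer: -41724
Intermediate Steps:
a = 2 (a = Add(7, Mul(Rational(1, 2), Mul(Add(-1, -1), 5))) = Add(7, Mul(Rational(1, 2), Mul(-2, 5))) = Add(7, Mul(Rational(1, 2), -10)) = Add(7, -5) = 2)
Function('c')(S, F) = Add(-7, Pow(S, 2)) (Function('c')(S, F) = Add(-5, Add(Mul(S, S), -2)) = Add(-5, Add(Pow(S, 2), -2)) = Add(-5, Add(-2, Pow(S, 2))) = Add(-7, Pow(S, 2)))
Mul(Function('c')(-1, Function('T')(a)), 6954) = Mul(Add(-7, Pow(-1, 2)), 6954) = Mul(Add(-7, 1), 6954) = Mul(-6, 6954) = -41724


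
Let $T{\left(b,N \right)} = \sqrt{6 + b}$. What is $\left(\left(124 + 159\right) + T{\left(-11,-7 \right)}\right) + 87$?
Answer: $370 + i \sqrt{5} \approx 370.0 + 2.2361 i$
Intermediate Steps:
$\left(\left(124 + 159\right) + T{\left(-11,-7 \right)}\right) + 87 = \left(\left(124 + 159\right) + \sqrt{6 - 11}\right) + 87 = \left(283 + \sqrt{-5}\right) + 87 = \left(283 + i \sqrt{5}\right) + 87 = 370 + i \sqrt{5}$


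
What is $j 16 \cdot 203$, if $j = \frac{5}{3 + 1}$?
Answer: $4060$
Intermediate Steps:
$j = \frac{5}{4} \approx 1.25$
$j 16 \cdot 203 = \frac{5}{4} \cdot 16 \cdot 203 = 20 \cdot 203 = 4060$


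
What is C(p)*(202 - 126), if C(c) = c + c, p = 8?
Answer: 1216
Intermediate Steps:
C(c) = 2*c
C(p)*(202 - 126) = (2*8)*(202 - 126) = 16*76 = 1216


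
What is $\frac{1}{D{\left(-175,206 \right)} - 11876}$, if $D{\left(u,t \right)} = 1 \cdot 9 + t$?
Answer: $- \frac{1}{11661} \approx -8.5756 \cdot 10^{-5}$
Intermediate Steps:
$D{\left(u,t \right)} = 9 + t$
$\frac{1}{D{\left(-175,206 \right)} - 11876} = \frac{1}{\left(9 + 206\right) - 11876} = \frac{1}{215 - 11876} = \frac{1}{-11661} = - \frac{1}{11661}$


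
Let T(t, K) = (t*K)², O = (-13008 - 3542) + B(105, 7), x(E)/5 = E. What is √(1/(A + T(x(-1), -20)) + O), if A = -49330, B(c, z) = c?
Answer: I*√2826436688870/13110 ≈ 128.24*I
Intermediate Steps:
x(E) = 5*E
O = -16445 (O = (-13008 - 3542) + 105 = -16550 + 105 = -16445)
T(t, K) = K²*t² (T(t, K) = (K*t)² = K²*t²)
√(1/(A + T(x(-1), -20)) + O) = √(1/(-49330 + (-20)²*(5*(-1))²) - 16445) = √(1/(-49330 + 400*(-5)²) - 16445) = √(1/(-49330 + 400*25) - 16445) = √(1/(-49330 + 10000) - 16445) = √(1/(-39330) - 16445) = √(-1/39330 - 16445) = √(-646781851/39330) = I*√2826436688870/13110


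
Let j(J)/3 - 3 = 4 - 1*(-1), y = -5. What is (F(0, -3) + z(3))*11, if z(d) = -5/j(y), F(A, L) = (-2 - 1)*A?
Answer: -55/24 ≈ -2.2917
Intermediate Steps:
j(J) = 24 (j(J) = 9 + 3*(4 - 1*(-1)) = 9 + 3*(4 + 1) = 9 + 3*5 = 9 + 15 = 24)
F(A, L) = -3*A
z(d) = -5/24
(F(0, -3) + z(3))*11 = (-3*0 - 5/24)*11 = (0 - 5/24)*11 = -5/24*11 = -55/24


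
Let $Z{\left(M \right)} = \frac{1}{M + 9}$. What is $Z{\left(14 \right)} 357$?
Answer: $\frac{357}{23} \approx 15.522$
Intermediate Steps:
$Z{\left(M \right)} = \frac{1}{9 + M}$
$Z{\left(14 \right)} 357 = \frac{1}{9 + 14} \cdot 357 = \frac{1}{23} \cdot 357 = \frac{357}{23}$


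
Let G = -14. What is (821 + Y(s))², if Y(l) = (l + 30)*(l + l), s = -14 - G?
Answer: 674041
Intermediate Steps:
s = 0 (s = -14 - 1*(-14) = -14 + 14 = 0)
Y(l) = 2*l*(30 + l) (Y(l) = (30 + l)*(2*l) = 2*l*(30 + l))
(821 + Y(s))² = (821 + 2*0*(30 + 0))² = (821 + 2*0*30)² = (821 + 0)² = 821² = 674041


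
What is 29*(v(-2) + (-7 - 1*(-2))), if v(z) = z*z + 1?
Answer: 0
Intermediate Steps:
v(z) = 1 + z² (v(z) = z² + 1 = 1 + z²)
29*(v(-2) + (-7 - 1*(-2))) = 29*((1 + (-2)²) + (-7 - 1*(-2))) = 29*((1 + 4) + (-7 + 2)) = 29*(5 - 5) = 29*0 = 0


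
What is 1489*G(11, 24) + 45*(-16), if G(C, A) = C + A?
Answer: 51395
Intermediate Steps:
G(C, A) = A + C
1489*G(11, 24) + 45*(-16) = 1489*(24 + 11) + 45*(-16) = 1489*35 - 720 = 52115 - 720 = 51395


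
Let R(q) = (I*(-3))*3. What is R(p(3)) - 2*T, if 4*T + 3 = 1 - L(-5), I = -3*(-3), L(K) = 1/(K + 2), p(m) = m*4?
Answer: -481/6 ≈ -80.167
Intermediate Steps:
p(m) = 4*m
L(K) = 1/(2 + K)
I = 9
R(q) = -81 (R(q) = (9*(-3))*3 = -27*3 = -81)
T = -5/12 (T = -¾ + (1 - 1/(2 - 5))/4 = -¾ + (1 - 1/(-3))/4 = -¾ + (1 - 1*(-⅓))/4 = -¾ + (1 + ⅓)/4 = -¾ + (¼)*(4/3) = -¾ + ⅓ = -5/12 ≈ -0.41667)
R(p(3)) - 2*T = -81 - 2*(-5/12) = -81 + ⅚ = -481/6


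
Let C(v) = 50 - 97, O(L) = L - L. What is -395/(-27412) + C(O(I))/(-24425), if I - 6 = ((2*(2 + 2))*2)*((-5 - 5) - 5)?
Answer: 10936239/669538100 ≈ 0.016334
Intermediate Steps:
I = -234 (I = 6 + ((2*(2 + 2))*2)*((-5 - 5) - 5) = 6 + ((2*4)*2)*(-10 - 5) = 6 + (8*2)*(-15) = 6 + 16*(-15) = 6 - 240 = -234)
O(L) = 0
C(v) = -47
-395/(-27412) + C(O(I))/(-24425) = -395/(-27412) - 47/(-24425) = -395*(-1/27412) - 47*(-1/24425) = 395/27412 + 47/24425 = 10936239/669538100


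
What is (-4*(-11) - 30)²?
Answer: 196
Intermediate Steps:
(-4*(-11) - 30)² = (44 - 30)² = 14² = 196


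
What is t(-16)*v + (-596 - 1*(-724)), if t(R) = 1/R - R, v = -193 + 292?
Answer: 27293/16 ≈ 1705.8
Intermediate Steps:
v = 99
t(-16)*v + (-596 - 1*(-724)) = (1/(-16) - 1*(-16))*99 + (-596 - 1*(-724)) = (-1/16 + 16)*99 + (-596 + 724) = (255/16)*99 + 128 = 25245/16 + 128 = 27293/16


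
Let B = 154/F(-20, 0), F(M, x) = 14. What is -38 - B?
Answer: -49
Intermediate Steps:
B = 11 (B = 154/14 = 154*(1/14) = 11)
-38 - B = -38 - 1*11 = -38 - 11 = -49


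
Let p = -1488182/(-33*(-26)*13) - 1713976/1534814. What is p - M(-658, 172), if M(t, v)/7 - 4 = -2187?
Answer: 64824264424646/4279828839 ≈ 15146.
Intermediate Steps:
M(t, v) = -15281 (M(t, v) = 28 + 7*(-2187) = 28 - 15309 = -15281)
p = -575800064113/4279828839 (p = -1488182/(858*13) - 1713976*1/1534814 = -1488182/11154 - 856988/767407 = -1488182*1/11154 - 856988/767407 = -744091/5577 - 856988/767407 = -575800064113/4279828839 ≈ -134.54)
p - M(-658, 172) = -575800064113/4279828839 - 1*(-15281) = -575800064113/4279828839 + 15281 = 64824264424646/4279828839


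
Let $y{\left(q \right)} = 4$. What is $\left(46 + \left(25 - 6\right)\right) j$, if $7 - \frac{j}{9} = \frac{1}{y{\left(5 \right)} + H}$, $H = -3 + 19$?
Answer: $\frac{16263}{4} \approx 4065.8$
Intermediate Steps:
$H = 16$
$j = \frac{1251}{20}$ ($j = 63 - \frac{9}{4 + 16} = 63 - \frac{9}{20} = \frac{1251}{20} \approx 62.55$)
$\left(46 + \left(25 - 6\right)\right) j = \left(46 + \left(25 - 6\right)\right) \frac{1251}{20} = \left(46 + 19\right) \frac{1251}{20} = 65 \cdot \frac{1251}{20} = \frac{16263}{4}$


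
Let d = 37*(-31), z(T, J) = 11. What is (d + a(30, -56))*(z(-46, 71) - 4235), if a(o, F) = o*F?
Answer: 11941248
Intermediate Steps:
d = -1147
a(o, F) = F*o
(d + a(30, -56))*(z(-46, 71) - 4235) = (-1147 - 56*30)*(11 - 4235) = (-1147 - 1680)*(-4224) = -2827*(-4224) = 11941248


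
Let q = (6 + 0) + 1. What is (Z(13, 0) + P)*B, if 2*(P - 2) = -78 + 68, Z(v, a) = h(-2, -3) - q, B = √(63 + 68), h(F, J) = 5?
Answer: -5*√131 ≈ -57.228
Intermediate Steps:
q = 7 (q = 6 + 1 = 7)
B = √131 ≈ 11.446
Z(v, a) = -2 (Z(v, a) = 5 - 1*7 = 5 - 7 = -2)
P = -3 (P = 2 + (-78 + 68)/2 = 2 + (½)*(-10) = 2 - 5 = -3)
(Z(13, 0) + P)*B = (-2 - 3)*√131 = -5*√131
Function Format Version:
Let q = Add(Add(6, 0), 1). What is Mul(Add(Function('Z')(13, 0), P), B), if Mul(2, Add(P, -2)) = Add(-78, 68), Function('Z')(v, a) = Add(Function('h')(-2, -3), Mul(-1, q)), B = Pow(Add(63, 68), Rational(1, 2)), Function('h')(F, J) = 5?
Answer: Mul(-5, Pow(131, Rational(1, 2))) ≈ -57.228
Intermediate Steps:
q = 7 (q = Add(6, 1) = 7)
B = Pow(131, Rational(1, 2)) ≈ 11.446
Function('Z')(v, a) = -2 (Function('Z')(v, a) = Add(5, Mul(-1, 7)) = Add(5, -7) = -2)
P = -3 (P = Add(2, Mul(Rational(1, 2), Add(-78, 68))) = Add(2, Mul(Rational(1, 2), -10)) = Add(2, -5) = -3)
Mul(Add(Function('Z')(13, 0), P), B) = Mul(Add(-2, -3), Pow(131, Rational(1, 2))) = Mul(-5, Pow(131, Rational(1, 2)))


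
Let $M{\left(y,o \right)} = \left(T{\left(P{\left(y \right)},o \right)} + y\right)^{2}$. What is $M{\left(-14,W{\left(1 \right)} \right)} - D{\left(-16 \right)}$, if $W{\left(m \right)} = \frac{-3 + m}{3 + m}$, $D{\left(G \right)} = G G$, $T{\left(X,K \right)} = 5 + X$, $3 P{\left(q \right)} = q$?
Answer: $- \frac{623}{9} \approx -69.222$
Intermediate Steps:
$P{\left(q \right)} = \frac{q}{3}$
$D{\left(G \right)} = G^{2}$
$W{\left(m \right)} = \frac{-3 + m}{3 + m}$
$M{\left(y,o \right)} = \left(5 + \frac{4 y}{3}\right)^{2}$ ($M{\left(y,o \right)} = \left(\left(5 + \frac{y}{3}\right) + y\right)^{2} = \left(5 + \frac{4 y}{3}\right)^{2}$)
$M{\left(-14,W{\left(1 \right)} \right)} - D{\left(-16 \right)} = \frac{\left(15 + 4 \left(-14\right)\right)^{2}}{9} - \left(-16\right)^{2} = \frac{\left(15 - 56\right)^{2}}{9} - 256 = \frac{\left(-41\right)^{2}}{9} - 256 = \frac{1}{9} \cdot 1681 - 256 = \frac{1681}{9} - 256 = - \frac{623}{9}$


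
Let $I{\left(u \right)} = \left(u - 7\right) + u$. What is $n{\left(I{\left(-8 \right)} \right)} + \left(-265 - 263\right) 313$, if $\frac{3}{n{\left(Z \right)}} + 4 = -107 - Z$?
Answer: $- \frac{14543235}{88} \approx -1.6526 \cdot 10^{5}$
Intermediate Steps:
$I{\left(u \right)} = -7 + 2 u$ ($I{\left(u \right)} = \left(-7 + u\right) + u = -7 + 2 u$)
$n{\left(Z \right)} = \frac{3}{-111 - Z}$ ($n{\left(Z \right)} = \frac{3}{-4 - \left(107 + Z\right)} = \frac{3}{-111 - Z}$)
$n{\left(I{\left(-8 \right)} \right)} + \left(-265 - 263\right) 313 = - \frac{3}{111 + \left(-7 + 2 \left(-8\right)\right)} + \left(-265 - 263\right) 313 = - \frac{3}{111 - 23} - 165264 = - \frac{3}{88} - 165264 = - \frac{14543235}{88}$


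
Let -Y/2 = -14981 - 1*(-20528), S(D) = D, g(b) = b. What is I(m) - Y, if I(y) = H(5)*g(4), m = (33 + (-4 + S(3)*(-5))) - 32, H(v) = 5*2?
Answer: 11134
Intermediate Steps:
H(v) = 10
m = -18 (m = (33 + (-4 + 3*(-5))) - 32 = (33 + (-4 - 15)) - 32 = (33 - 19) - 32 = 14 - 32 = -18)
I(y) = 40 (I(y) = 10*4 = 40)
Y = -11094 (Y = -2*(-14981 - 1*(-20528)) = -2*(-14981 + 20528) = -2*5547 = -11094)
I(m) - Y = 40 - 1*(-11094) = 40 + 11094 = 11134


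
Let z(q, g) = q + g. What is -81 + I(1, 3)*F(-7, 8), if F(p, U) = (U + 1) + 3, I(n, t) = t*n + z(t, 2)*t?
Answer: 135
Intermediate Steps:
z(q, g) = g + q
I(n, t) = n*t + t*(2 + t) (I(n, t) = t*n + (2 + t)*t = n*t + t*(2 + t))
F(p, U) = 4 + U (F(p, U) = (1 + U) + 3 = 4 + U)
-81 + I(1, 3)*F(-7, 8) = -81 + (3*(2 + 1 + 3))*(4 + 8) = -81 + (3*6)*12 = -81 + 18*12 = -81 + 216 = 135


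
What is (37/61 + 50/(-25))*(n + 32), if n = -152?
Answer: 10200/61 ≈ 167.21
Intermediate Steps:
(37/61 + 50/(-25))*(n + 32) = (37/61 + 50/(-25))*(-152 + 32) = (37*(1/61) + 50*(-1/25))*(-120) = (37/61 - 2)*(-120) = -85/61*(-120) = 10200/61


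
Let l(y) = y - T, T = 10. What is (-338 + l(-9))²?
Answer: 127449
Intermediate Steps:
l(y) = -10 + y (l(y) = y - 1*10 = y - 10 = -10 + y)
(-338 + l(-9))² = (-338 + (-10 - 9))² = (-338 - 19)² = (-357)² = 127449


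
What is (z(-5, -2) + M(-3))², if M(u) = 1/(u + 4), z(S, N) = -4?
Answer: 9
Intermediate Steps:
M(u) = 1/(4 + u)
(z(-5, -2) + M(-3))² = (-4 + 1/(4 - 3))² = (-4 + 1/1)² = (-4 + 1)² = (-3)² = 9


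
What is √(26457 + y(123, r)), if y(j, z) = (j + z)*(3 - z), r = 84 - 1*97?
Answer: √28217 ≈ 167.98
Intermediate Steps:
r = -13 (r = 84 - 97 = -13)
y(j, z) = (3 - z)*(j + z)
√(26457 + y(123, r)) = √(26457 + (-1*(-13)² + 3*123 + 3*(-13) - 1*123*(-13))) = √(26457 + (-1*169 + 369 - 39 + 1599)) = √(26457 + (-169 + 369 - 39 + 1599)) = √(26457 + 1760) = √28217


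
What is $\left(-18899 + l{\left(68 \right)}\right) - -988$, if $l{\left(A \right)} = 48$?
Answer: $-17863$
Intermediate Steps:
$\left(-18899 + l{\left(68 \right)}\right) - -988 = \left(-18899 + 48\right) - -988 = -18851 + \left(-3530 + 4518\right) = -18851 + 988 = -17863$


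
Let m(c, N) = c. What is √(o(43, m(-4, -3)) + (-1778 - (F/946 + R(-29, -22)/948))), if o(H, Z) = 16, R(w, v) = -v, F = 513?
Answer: I*√22149515768754/112101 ≈ 41.983*I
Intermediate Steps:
√(o(43, m(-4, -3)) + (-1778 - (F/946 + R(-29, -22)/948))) = √(16 + (-1778 - (513/946 - 1*(-22)/948))) = √(16 + (-1778 - (513*(1/946) + 22*(1/948)))) = √(16 + (-1778 - (513/946 + 11/474))) = √(16 + (-1778 - 1*63392/112101)) = √(16 + (-1778 - 63392/112101)) = √(16 - 199378970/112101) = √(-197585354/112101) = I*√22149515768754/112101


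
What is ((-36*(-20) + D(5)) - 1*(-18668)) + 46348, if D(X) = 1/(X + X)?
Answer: 657361/10 ≈ 65736.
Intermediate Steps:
D(X) = 1/(2*X)
((-36*(-20) + D(5)) - 1*(-18668)) + 46348 = ((-36*(-20) + (½)/5) - 1*(-18668)) + 46348 = ((720 + (½)*(⅕)) + 18668) + 46348 = ((720 + ⅒) + 18668) + 46348 = (7201/10 + 18668) + 46348 = 193881/10 + 46348 = 657361/10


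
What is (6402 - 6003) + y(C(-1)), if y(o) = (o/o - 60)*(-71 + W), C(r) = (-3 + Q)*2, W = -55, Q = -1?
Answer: 7833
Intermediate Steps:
C(r) = -8 (C(r) = (-3 - 1)*2 = -4*2 = -8)
y(o) = 7434 (y(o) = (o/o - 60)*(-71 - 55) = (1 - 60)*(-126) = -59*(-126) = 7434)
(6402 - 6003) + y(C(-1)) = (6402 - 6003) + 7434 = 399 + 7434 = 7833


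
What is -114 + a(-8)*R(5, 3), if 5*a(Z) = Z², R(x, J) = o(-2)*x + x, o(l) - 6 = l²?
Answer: 590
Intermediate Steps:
o(l) = 6 + l²
R(x, J) = 11*x (R(x, J) = (6 + (-2)²)*x + x = (6 + 4)*x + x = 10*x + x = 11*x)
a(Z) = Z²/5
-114 + a(-8)*R(5, 3) = -114 + ((⅕)*(-8)²)*(11*5) = -114 + ((⅕)*64)*55 = -114 + (64/5)*55 = -114 + 704 = 590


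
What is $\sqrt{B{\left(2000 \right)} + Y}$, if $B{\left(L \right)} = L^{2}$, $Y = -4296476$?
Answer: $2 i \sqrt{74119} \approx 544.5 i$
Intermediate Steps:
$\sqrt{B{\left(2000 \right)} + Y} = \sqrt{2000^{2} - 4296476} = \sqrt{4000000 - 4296476} = \sqrt{-296476} = 2 i \sqrt{74119}$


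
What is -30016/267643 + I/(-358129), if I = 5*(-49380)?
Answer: 55331456636/95850719947 ≈ 0.57727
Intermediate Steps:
I = -246900
-30016/267643 + I/(-358129) = -30016/267643 - 246900/(-358129) = -30016*1/267643 - 246900*(-1/358129) = -30016/267643 + 246900/358129 = 55331456636/95850719947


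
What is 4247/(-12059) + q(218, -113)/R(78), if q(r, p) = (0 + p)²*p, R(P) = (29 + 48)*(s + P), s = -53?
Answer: -561550658/748825 ≈ -749.91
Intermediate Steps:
R(P) = -4081 + 77*P (R(P) = (29 + 48)*(-53 + P) = 77*(-53 + P) = -4081 + 77*P)
q(r, p) = p³ (q(r, p) = p²*p = p³)
4247/(-12059) + q(218, -113)/R(78) = 4247/(-12059) + (-113)³/(-4081 + 77*78) = 4247*(-1/12059) - 1442897/(-4081 + 6006) = -137/389 - 1442897/1925 = -561550658/748825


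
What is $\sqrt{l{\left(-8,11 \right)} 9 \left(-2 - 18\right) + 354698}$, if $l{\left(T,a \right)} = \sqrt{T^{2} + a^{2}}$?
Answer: $\sqrt{354698 - 180 \sqrt{185}} \approx 593.51$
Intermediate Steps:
$\sqrt{l{\left(-8,11 \right)} 9 \left(-2 - 18\right) + 354698} = \sqrt{\sqrt{\left(-8\right)^{2} + 11^{2}} \cdot 9 \left(-2 - 18\right) + 354698} = \sqrt{\sqrt{64 + 121} \cdot 9 \left(-20\right) + 354698} = \sqrt{\sqrt{185} \left(-180\right) + 354698} = \sqrt{- 180 \sqrt{185} + 354698} = \sqrt{354698 - 180 \sqrt{185}}$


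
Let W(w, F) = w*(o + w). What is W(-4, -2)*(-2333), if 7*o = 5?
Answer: -214636/7 ≈ -30662.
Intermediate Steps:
o = 5/7 (o = (1/7)*5 = 5/7 ≈ 0.71429)
W(w, F) = w*(5/7 + w)
W(-4, -2)*(-2333) = ((1/7)*(-4)*(5 + 7*(-4)))*(-2333) = ((1/7)*(-4)*(5 - 28))*(-2333) = ((1/7)*(-4)*(-23))*(-2333) = (92/7)*(-2333) = -214636/7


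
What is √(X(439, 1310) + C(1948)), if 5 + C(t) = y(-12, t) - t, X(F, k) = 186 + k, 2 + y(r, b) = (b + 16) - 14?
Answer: √1491 ≈ 38.613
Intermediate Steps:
y(r, b) = b (y(r, b) = -2 + ((b + 16) - 14) = -2 + ((16 + b) - 14) = -2 + (2 + b) = b)
C(t) = -5 (C(t) = -5 + (t - t) = -5 + 0 = -5)
√(X(439, 1310) + C(1948)) = √((186 + 1310) - 5) = √(1496 - 5) = √1491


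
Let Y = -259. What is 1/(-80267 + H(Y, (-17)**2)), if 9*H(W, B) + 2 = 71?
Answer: -3/240778 ≈ -1.2460e-5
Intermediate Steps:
H(W, B) = 23/3 (H(W, B) = -2/9 + (1/9)*71 = -2/9 + 71/9 = 23/3)
1/(-80267 + H(Y, (-17)**2)) = 1/(-80267 + 23/3) = 1/(-240778/3) = -3/240778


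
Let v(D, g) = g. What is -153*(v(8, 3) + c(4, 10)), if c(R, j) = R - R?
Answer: -459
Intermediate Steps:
c(R, j) = 0
-153*(v(8, 3) + c(4, 10)) = -153*(3 + 0) = -153*3 = -459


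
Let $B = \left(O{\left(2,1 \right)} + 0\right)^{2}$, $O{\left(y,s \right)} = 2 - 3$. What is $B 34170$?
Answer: $34170$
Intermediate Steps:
$O{\left(y,s \right)} = -1$ ($O{\left(y,s \right)} = 2 - 3 = -1$)
$B = 1$ ($B = \left(-1 + 0\right)^{2} = \left(-1\right)^{2} = 1$)
$B 34170 = 1 \cdot 34170 = 34170$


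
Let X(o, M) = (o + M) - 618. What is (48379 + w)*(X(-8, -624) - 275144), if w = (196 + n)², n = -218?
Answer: -13505440022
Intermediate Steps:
w = 484 (w = (196 - 218)² = (-22)² = 484)
X(o, M) = -618 + M + o (X(o, M) = (M + o) - 618 = -618 + M + o)
(48379 + w)*(X(-8, -624) - 275144) = (48379 + 484)*((-618 - 624 - 8) - 275144) = 48863*(-1250 - 275144) = 48863*(-276394) = -13505440022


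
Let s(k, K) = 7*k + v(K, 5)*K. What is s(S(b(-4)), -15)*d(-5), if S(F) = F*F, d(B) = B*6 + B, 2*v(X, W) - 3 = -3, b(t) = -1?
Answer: -245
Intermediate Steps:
v(X, W) = 0 (v(X, W) = 3/2 + (½)*(-3) = 3/2 - 3/2 = 0)
d(B) = 7*B (d(B) = 6*B + B = 7*B)
S(F) = F²
s(k, K) = 7*k (s(k, K) = 7*k + 0*K = 7*k + 0 = 7*k)
s(S(b(-4)), -15)*d(-5) = (7*(-1)²)*(7*(-5)) = (7*1)*(-35) = 7*(-35) = -245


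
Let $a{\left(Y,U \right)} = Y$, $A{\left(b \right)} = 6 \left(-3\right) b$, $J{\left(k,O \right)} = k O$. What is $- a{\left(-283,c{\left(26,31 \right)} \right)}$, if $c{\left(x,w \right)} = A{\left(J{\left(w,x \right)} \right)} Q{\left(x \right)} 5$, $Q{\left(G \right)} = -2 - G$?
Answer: $283$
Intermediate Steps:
$J{\left(k,O \right)} = O k$
$A{\left(b \right)} = - 18 b$
$c{\left(x,w \right)} = - 90 w x \left(-2 - x\right)$ ($c{\left(x,w \right)} = - 18 x w \left(-2 - x\right) 5 = - 18 w x \left(-2 - x\right) 5 = - 90 w x \left(-2 - x\right)$)
$- a{\left(-283,c{\left(26,31 \right)} \right)} = \left(-1\right) \left(-283\right) = 283$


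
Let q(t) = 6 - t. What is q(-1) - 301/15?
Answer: -196/15 ≈ -13.067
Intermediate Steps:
q(-1) - 301/15 = (6 - 1*(-1)) - 301/15 = (6 + 1) - 301/15 = 7 - 7*43/15 = 7 - 301/15 = -196/15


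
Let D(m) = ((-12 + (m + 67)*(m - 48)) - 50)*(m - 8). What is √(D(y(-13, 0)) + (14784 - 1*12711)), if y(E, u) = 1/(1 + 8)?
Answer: √20350783/27 ≈ 167.08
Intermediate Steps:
y(E, u) = ⅑ (y(E, u) = 1/9 = ⅑)
D(m) = (-62 + (-48 + m)*(67 + m))*(-8 + m) (D(m) = ((-12 + (67 + m)*(-48 + m)) - 50)*(-8 + m) = ((-12 + (-48 + m)*(67 + m)) - 50)*(-8 + m) = (-62 + (-48 + m)*(67 + m))*(-8 + m))
√(D(y(-13, 0)) + (14784 - 1*12711)) = √((26224 + (⅑)³ - 3430*⅑ + 11*(⅑)²) + (14784 - 1*12711)) = √((26224 + 1/729 - 3430/9 + 11*(1/81)) + (14784 - 12711)) = √((26224 + 1/729 - 3430/9 + 11/81) + 2073) = √(18839566/729 + 2073) = √(20350783/729) = √20350783/27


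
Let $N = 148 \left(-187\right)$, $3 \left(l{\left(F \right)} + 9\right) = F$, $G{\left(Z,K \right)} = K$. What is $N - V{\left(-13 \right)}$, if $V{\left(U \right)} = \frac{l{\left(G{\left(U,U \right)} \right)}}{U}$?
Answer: $- \frac{1079404}{39} \approx -27677.0$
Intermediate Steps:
$l{\left(F \right)} = -9 + \frac{F}{3}$
$V{\left(U \right)} = \frac{-9 + \frac{U}{3}}{U}$
$N = -27676$
$N - V{\left(-13 \right)} = -27676 - \frac{-27 - 13}{3 \left(-13\right)} = -27676 - \frac{1}{3} \left(- \frac{1}{13}\right) \left(-40\right) = -27676 - \frac{40}{39} = - \frac{1079404}{39}$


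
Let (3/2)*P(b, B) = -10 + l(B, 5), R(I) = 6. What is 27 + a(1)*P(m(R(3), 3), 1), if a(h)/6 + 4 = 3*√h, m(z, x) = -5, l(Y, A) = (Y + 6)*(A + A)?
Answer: -213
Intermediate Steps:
l(Y, A) = 2*A*(6 + Y) (l(Y, A) = (6 + Y)*(2*A) = 2*A*(6 + Y))
P(b, B) = 100/3 + 20*B/3 (P(b, B) = 2*(-10 + 2*5*(6 + B))/3 = 2*(-10 + (60 + 10*B))/3 = 2*(50 + 10*B)/3 = 100/3 + 20*B/3)
a(h) = -24 + 18*√h (a(h) = -24 + 6*(3*√h) = -24 + 18*√h)
27 + a(1)*P(m(R(3), 3), 1) = 27 + (-24 + 18*√1)*(100/3 + (20/3)*1) = 27 + (-24 + 18*1)*(100/3 + 20/3) = 27 + (-24 + 18)*40 = 27 - 6*40 = 27 - 240 = -213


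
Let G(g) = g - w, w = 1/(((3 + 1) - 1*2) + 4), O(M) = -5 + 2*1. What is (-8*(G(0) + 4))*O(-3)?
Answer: 92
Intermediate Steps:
O(M) = -3 (O(M) = -5 + 2 = -3)
w = ⅙ (w = 1/((4 - 2) + 4) = 1/(2 + 4) = 1/6 = ⅙ ≈ 0.16667)
G(g) = -⅙ + g (G(g) = g - 1*⅙ = g - ⅙ = -⅙ + g)
(-8*(G(0) + 4))*O(-3) = -8*((-⅙ + 0) + 4)*(-3) = -8*(-⅙ + 4)*(-3) = -8*23/6*(-3) = -92/3*(-3) = 92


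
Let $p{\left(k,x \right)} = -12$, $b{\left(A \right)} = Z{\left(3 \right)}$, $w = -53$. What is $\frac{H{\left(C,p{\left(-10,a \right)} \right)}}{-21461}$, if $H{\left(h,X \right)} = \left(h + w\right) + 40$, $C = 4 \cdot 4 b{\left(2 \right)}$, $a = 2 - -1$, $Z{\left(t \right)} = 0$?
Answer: $\frac{13}{21461} \approx 0.00060575$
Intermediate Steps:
$b{\left(A \right)} = 0$
$a = 3$ ($a = 2 + 1 = 3$)
$C = 0$ ($C = 4 \cdot 4 \cdot 0 = 16 \cdot 0 = 0$)
$H{\left(h,X \right)} = -13 + h$ ($H{\left(h,X \right)} = \left(h - 53\right) + 40 = \left(-53 + h\right) + 40 = -13 + h$)
$\frac{H{\left(C,p{\left(-10,a \right)} \right)}}{-21461} = \frac{-13 + 0}{-21461} = \left(-13\right) \left(- \frac{1}{21461}\right) = \frac{13}{21461}$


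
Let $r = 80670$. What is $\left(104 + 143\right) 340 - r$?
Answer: $3310$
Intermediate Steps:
$\left(104 + 143\right) 340 - r = \left(104 + 143\right) 340 - 80670 = 247 \cdot 340 - 80670 = 83980 - 80670 = 3310$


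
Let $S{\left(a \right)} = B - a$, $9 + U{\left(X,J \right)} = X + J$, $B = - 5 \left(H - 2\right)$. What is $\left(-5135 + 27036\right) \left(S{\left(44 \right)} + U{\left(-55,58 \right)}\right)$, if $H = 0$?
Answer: $-876040$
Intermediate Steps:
$B = 10$ ($B = - 5 \left(0 - 2\right) = \left(-5\right) \left(-2\right) = 10$)
$U{\left(X,J \right)} = -9 + J + X$ ($U{\left(X,J \right)} = -9 + \left(X + J\right) = -9 + \left(J + X\right) = -9 + J + X$)
$S{\left(a \right)} = 10 - a$
$\left(-5135 + 27036\right) \left(S{\left(44 \right)} + U{\left(-55,58 \right)}\right) = \left(-5135 + 27036\right) \left(\left(10 - 44\right) - 6\right) = 21901 \left(\left(10 - 44\right) - 6\right) = 21901 \left(-34 - 6\right) = 21901 \left(-40\right) = -876040$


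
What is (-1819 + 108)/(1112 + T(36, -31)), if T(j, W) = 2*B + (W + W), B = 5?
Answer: -1711/1060 ≈ -1.6142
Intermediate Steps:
T(j, W) = 10 + 2*W (T(j, W) = 2*5 + (W + W) = 10 + 2*W)
(-1819 + 108)/(1112 + T(36, -31)) = (-1819 + 108)/(1112 + (10 + 2*(-31))) = -1711/(1112 + (10 - 62)) = -1711/(1112 - 52) = -1711/1060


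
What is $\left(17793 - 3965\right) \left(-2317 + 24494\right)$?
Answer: $306663556$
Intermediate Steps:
$\left(17793 - 3965\right) \left(-2317 + 24494\right) = \left(17793 + \left(-16988 + 13023\right)\right) 22177 = \left(17793 - 3965\right) 22177 = 13828 \cdot 22177 = 306663556$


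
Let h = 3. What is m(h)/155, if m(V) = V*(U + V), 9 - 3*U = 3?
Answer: 3/31 ≈ 0.096774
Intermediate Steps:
U = 2 (U = 3 - ⅓*3 = 3 - 1 = 2)
m(V) = V*(2 + V)
m(h)/155 = (3*(2 + 3))/155 = (3*5)*(1/155) = 15*(1/155) = 3/31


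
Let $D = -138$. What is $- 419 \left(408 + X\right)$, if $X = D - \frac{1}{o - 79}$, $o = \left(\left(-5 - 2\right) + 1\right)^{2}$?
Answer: $- \frac{4865009}{43} \approx -1.1314 \cdot 10^{5}$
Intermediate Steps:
$o = 36$ ($o = \left(\left(-5 - 2\right) + 1\right)^{2} = \left(-7 + 1\right)^{2} = \left(-6\right)^{2} = 36$)
$X = - \frac{5933}{43}$ ($X = -138 - \frac{1}{36 - 79} = -138 - \frac{1}{-43} = -138 - - \frac{1}{43} = -138 + \frac{1}{43} = - \frac{5933}{43} \approx -137.98$)
$- 419 \left(408 + X\right) = - 419 \left(408 - \frac{5933}{43}\right) = \left(-419\right) \frac{11611}{43} = - \frac{4865009}{43}$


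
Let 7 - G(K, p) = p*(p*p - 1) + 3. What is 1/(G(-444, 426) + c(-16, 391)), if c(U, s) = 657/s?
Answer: -391/30227562629 ≈ -1.2935e-8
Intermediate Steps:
G(K, p) = 4 - p*(-1 + p²) (G(K, p) = 7 - (p*(p*p - 1) + 3) = 7 - (p*(p² - 1) + 3) = 7 - (p*(-1 + p²) + 3) = 7 - (3 + p*(-1 + p²)) = 7 + (-3 - p*(-1 + p²)) = 4 - p*(-1 + p²))
1/(G(-444, 426) + c(-16, 391)) = 1/((4 + 426 - 1*426³) + 657/391) = 1/((4 + 426 - 1*77308776) + 657*(1/391)) = 1/((4 + 426 - 77308776) + 657/391) = 1/(-77308346 + 657/391) = 1/(-30227562629/391) = -391/30227562629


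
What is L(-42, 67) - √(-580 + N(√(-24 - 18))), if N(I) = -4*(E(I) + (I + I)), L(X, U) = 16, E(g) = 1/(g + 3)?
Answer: 16 - 2*√((-352 - 151*I*√42)/(3 + I*√42)) ≈ 14.935 + 24.112*I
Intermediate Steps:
E(g) = 1/(3 + g)
N(I) = -8*I - 4/(3 + I) (N(I) = -4*(1/(3 + I) + (I + I)) = -4*(1/(3 + I) + 2*I) = -8*I - 4/(3 + I))
L(-42, 67) - √(-580 + N(√(-24 - 18))) = 16 - √(-580 + 4*(-1 - 2*√(-24 - 18)*(3 + √(-24 - 18)))/(3 + √(-24 - 18))) = 16 - √(-580 + 4*(-1 - 2*√(-42)*(3 + √(-42)))/(3 + √(-42))) = 16 - √(-580 + 4*(-1 - 2*I*√42*(3 + I*√42))/(3 + I*√42))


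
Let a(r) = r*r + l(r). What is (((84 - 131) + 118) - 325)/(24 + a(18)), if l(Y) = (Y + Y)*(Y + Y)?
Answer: -127/822 ≈ -0.15450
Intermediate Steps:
l(Y) = 4*Y**2 (l(Y) = (2*Y)*(2*Y) = 4*Y**2)
a(r) = 5*r**2 (a(r) = r*r + 4*r**2 = r**2 + 4*r**2 = 5*r**2)
(((84 - 131) + 118) - 325)/(24 + a(18)) = (((84 - 131) + 118) - 325)/(24 + 5*18**2) = ((-47 + 118) - 325)/(24 + 5*324) = (71 - 325)/(24 + 1620) = -254/1644 = -254*1/1644 = -127/822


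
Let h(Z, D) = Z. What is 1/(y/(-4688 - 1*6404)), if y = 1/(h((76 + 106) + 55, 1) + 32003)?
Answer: -357606080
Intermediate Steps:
y = 1/32240 (y = 1/(((76 + 106) + 55) + 32003) = 1/((182 + 55) + 32003) = 1/(237 + 32003) = 1/32240 ≈ 3.1017e-5)
1/(y/(-4688 - 1*6404)) = 1/(1/(32240*(-4688 - 1*6404))) = 1/(1/(32240*(-4688 - 6404))) = 1/((1/32240)/(-11092)) = 1/((1/32240)*(-1/11092)) = 1/(-1/357606080) = -357606080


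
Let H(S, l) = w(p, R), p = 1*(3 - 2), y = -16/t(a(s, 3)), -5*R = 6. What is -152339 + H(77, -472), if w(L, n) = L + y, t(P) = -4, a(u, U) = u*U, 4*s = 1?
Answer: -152334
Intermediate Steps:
s = 1/4 (s = (1/4)*1 = 1/4 ≈ 0.25000)
a(u, U) = U*u
R = -6/5 (R = -1/5*6 = -6/5 ≈ -1.2000)
y = 4 (y = -16/(-4) = -16*(-1/4) = 4)
p = 1 (p = 1*1 = 1)
w(L, n) = 4 + L (w(L, n) = L + 4 = 4 + L)
H(S, l) = 5 (H(S, l) = 4 + 1 = 5)
-152339 + H(77, -472) = -152339 + 5 = -152334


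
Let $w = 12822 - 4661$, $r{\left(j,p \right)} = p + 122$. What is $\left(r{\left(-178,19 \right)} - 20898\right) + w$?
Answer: $-12596$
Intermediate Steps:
$r{\left(j,p \right)} = 122 + p$
$w = 8161$
$\left(r{\left(-178,19 \right)} - 20898\right) + w = \left(\left(122 + 19\right) - 20898\right) + 8161 = \left(141 - 20898\right) + 8161 = -20757 + 8161 = -12596$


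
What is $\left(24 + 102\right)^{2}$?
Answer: $15876$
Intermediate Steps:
$\left(24 + 102\right)^{2} = 126^{2} = 15876$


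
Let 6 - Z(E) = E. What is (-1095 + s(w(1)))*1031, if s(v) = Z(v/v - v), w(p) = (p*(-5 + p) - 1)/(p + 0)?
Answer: -1128945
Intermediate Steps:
Z(E) = 6 - E
w(p) = (-1 + p*(-5 + p))/p
s(v) = 5 + v (s(v) = 6 - (v/v - v) = 6 - (1 - v) = 6 + (-1 + v) = 5 + v)
(-1095 + s(w(1)))*1031 = (-1095 + (5 + (-5 + 1 - 1/1)))*1031 = (-1095 + (5 + (-5 + 1 - 1*1)))*1031 = (-1095 + (5 + (-5 + 1 - 1)))*1031 = (-1095 + (5 - 5))*1031 = (-1095 + 0)*1031 = -1095*1031 = -1128945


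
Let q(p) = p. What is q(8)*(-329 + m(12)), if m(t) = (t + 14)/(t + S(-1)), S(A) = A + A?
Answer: -13056/5 ≈ -2611.2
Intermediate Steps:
S(A) = 2*A
m(t) = (14 + t)/(-2 + t) (m(t) = (t + 14)/(t + 2*(-1)) = (14 + t)/(t - 2) = (14 + t)/(-2 + t))
q(8)*(-329 + m(12)) = 8*(-329 + (14 + 12)/(-2 + 12)) = 8*(-329 + 26/10) = 8*(-329 + (1/10)*26) = 8*(-329 + 13/5) = 8*(-1632/5) = -13056/5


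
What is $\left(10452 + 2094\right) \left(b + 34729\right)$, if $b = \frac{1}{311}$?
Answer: $\frac{135505833120}{311} \approx 4.3571 \cdot 10^{8}$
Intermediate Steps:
$b = \frac{1}{311} \approx 0.0032154$
$\left(10452 + 2094\right) \left(b + 34729\right) = \left(10452 + 2094\right) \left(\frac{1}{311} + 34729\right) = 12546 \cdot \frac{10800720}{311} = \frac{135505833120}{311}$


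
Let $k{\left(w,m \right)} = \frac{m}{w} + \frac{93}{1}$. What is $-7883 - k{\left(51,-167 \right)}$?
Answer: $- \frac{406609}{51} \approx -7972.7$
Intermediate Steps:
$k{\left(w,m \right)} = 93 + \frac{m}{w}$ ($k{\left(w,m \right)} = \frac{m}{w} + 93 \cdot 1 = \frac{m}{w} + 93 = 93 + \frac{m}{w}$)
$-7883 - k{\left(51,-167 \right)} = -7883 - \left(93 - \frac{167}{51}\right) = -7883 - \frac{4576}{51} = - \frac{406609}{51}$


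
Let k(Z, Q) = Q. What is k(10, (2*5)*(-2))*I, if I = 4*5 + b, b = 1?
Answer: -420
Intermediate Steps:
I = 21 (I = 4*5 + 1 = 20 + 1 = 21)
k(10, (2*5)*(-2))*I = ((2*5)*(-2))*21 = (10*(-2))*21 = -20*21 = -420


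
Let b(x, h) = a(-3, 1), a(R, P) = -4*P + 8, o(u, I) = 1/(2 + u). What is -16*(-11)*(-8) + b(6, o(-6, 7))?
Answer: -1404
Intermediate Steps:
a(R, P) = 8 - 4*P
b(x, h) = 4 (b(x, h) = 8 - 4*1 = 8 - 4 = 4)
-16*(-11)*(-8) + b(6, o(-6, 7)) = -16*(-11)*(-8) + 4 = 176*(-8) + 4 = -1408 + 4 = -1404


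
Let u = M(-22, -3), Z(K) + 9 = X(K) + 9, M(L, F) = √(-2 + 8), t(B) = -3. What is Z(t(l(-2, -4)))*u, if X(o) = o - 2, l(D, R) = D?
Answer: -5*√6 ≈ -12.247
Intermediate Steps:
X(o) = -2 + o
M(L, F) = √6
Z(K) = -2 + K (Z(K) = -9 + ((-2 + K) + 9) = -9 + (7 + K) = -2 + K)
u = √6 ≈ 2.4495
Z(t(l(-2, -4)))*u = (-2 - 3)*√6 = -5*√6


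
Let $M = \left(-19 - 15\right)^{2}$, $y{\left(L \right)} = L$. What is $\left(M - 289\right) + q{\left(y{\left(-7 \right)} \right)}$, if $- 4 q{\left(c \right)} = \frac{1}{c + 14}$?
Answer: $\frac{24275}{28} \approx 866.96$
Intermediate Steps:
$q{\left(c \right)} = - \frac{1}{4 \left(14 + c\right)}$ ($q{\left(c \right)} = - \frac{1}{4 \left(c + 14\right)} = - \frac{1}{4 \left(14 + c\right)}$)
$M = 1156$ ($M = \left(-34\right)^{2} = 1156$)
$\left(M - 289\right) + q{\left(y{\left(-7 \right)} \right)} = \left(1156 - 289\right) - \frac{1}{56 + 4 \left(-7\right)} = 867 - \frac{1}{56 - 28} = 867 - \frac{1}{28} = \frac{24275}{28}$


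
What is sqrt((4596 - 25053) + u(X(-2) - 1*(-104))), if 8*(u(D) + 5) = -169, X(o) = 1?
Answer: I*sqrt(327730)/4 ≈ 143.12*I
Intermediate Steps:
u(D) = -209/8 (u(D) = -5 + (1/8)*(-169) = -5 - 169/8 = -209/8)
sqrt((4596 - 25053) + u(X(-2) - 1*(-104))) = sqrt((4596 - 25053) - 209/8) = sqrt(-20457 - 209/8) = sqrt(-163865/8) = I*sqrt(327730)/4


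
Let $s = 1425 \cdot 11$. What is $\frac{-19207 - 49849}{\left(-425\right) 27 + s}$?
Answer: $- \frac{8632}{525} \approx -16.442$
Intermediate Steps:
$s = 15675$
$\frac{-19207 - 49849}{\left(-425\right) 27 + s} = \frac{-19207 - 49849}{\left(-425\right) 27 + 15675} = - \frac{69056}{-11475 + 15675} = - \frac{69056}{4200} = \left(-69056\right) \frac{1}{4200} = - \frac{8632}{525}$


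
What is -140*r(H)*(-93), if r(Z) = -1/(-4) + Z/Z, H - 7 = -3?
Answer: 16275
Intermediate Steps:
H = 4 (H = 7 - 3 = 4)
r(Z) = 5/4 (r(Z) = -1*(-1/4) + 1 = 1/4 + 1 = 5/4)
-140*r(H)*(-93) = -140*5/4*(-93) = -175*(-93) = 16275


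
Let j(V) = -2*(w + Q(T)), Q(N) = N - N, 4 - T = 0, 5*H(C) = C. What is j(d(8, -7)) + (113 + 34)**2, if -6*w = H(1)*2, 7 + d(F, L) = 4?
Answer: 324137/15 ≈ 21609.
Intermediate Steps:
d(F, L) = -3 (d(F, L) = -7 + 4 = -3)
H(C) = C/5
T = 4 (T = 4 - 1*0 = 4 + 0 = 4)
w = -1/15 (w = -(1/5)*1*2/6 = -2/30 = -1/6*2/5 = -1/15 ≈ -0.066667)
Q(N) = 0
j(V) = 2/15 (j(V) = -2*(-1/15 + 0) = -2*(-1/15) = 2/15)
j(d(8, -7)) + (113 + 34)**2 = 2/15 + (113 + 34)**2 = 2/15 + 147**2 = 2/15 + 21609 = 324137/15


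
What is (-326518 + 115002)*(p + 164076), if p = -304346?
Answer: 29669349320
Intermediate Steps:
(-326518 + 115002)*(p + 164076) = (-326518 + 115002)*(-304346 + 164076) = -211516*(-140270) = 29669349320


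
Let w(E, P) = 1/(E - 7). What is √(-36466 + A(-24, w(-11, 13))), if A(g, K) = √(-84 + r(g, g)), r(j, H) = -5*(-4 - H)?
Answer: √(-36466 + 2*I*√46) ≈ 0.0355 + 190.96*I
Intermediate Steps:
r(j, H) = 20 + 5*H
w(E, P) = 1/(-7 + E)
A(g, K) = √(-64 + 5*g) (A(g, K) = √(-84 + (20 + 5*g)) = √(-64 + 5*g))
√(-36466 + A(-24, w(-11, 13))) = √(-36466 + √(-64 + 5*(-24))) = √(-36466 + √(-64 - 120)) = √(-36466 + √(-184)) = √(-36466 + 2*I*√46)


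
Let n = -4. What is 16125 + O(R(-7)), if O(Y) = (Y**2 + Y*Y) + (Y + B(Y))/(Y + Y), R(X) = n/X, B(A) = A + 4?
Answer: 1580755/98 ≈ 16130.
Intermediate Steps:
B(A) = 4 + A
R(X) = -4/X
O(Y) = 2*Y**2 + (4 + 2*Y)/(2*Y) (O(Y) = (Y**2 + Y*Y) + (Y + (4 + Y))/(Y + Y) = (Y**2 + Y**2) + (4 + 2*Y)/((2*Y)) = 2*Y**2 + (4 + 2*Y)*(1/(2*Y)) = 2*Y**2 + (4 + 2*Y)/(2*Y))
16125 + O(R(-7)) = 16125 + (2 - 4/(-7) + 2*(-4/(-7))**3)/((-4/(-7))) = 16125 + (2 - 4*(-1/7) + 2*(-4*(-1/7))**3)/((-4*(-1/7))) = 16125 + (2 + 4/7 + 2*(4/7)**3)/(4/7) = 16125 + 7*(2 + 4/7 + 2*(64/343))/4 = 16125 + 7*(2 + 4/7 + 128/343)/4 = 16125 + (7/4)*(1010/343) = 16125 + 505/98 = 1580755/98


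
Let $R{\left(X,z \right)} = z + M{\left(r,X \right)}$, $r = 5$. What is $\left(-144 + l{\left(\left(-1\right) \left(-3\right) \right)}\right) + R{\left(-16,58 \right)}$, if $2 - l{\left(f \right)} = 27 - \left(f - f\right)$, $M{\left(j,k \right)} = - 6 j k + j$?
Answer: $374$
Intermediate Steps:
$M{\left(j,k \right)} = j - 6 j k$ ($M{\left(j,k \right)} = - 6 j k + j = j - 6 j k$)
$R{\left(X,z \right)} = 5 + z - 30 X$ ($R{\left(X,z \right)} = z + 5 \left(1 - 6 X\right) = z - \left(-5 + 30 X\right) = 5 + z - 30 X$)
$l{\left(f \right)} = -25$ ($l{\left(f \right)} = 2 - \left(27 - \left(f - f\right)\right) = 2 - \left(27 - 0\right) = 2 - \left(27 + 0\right) = 2 - 27 = -25$)
$\left(-144 + l{\left(\left(-1\right) \left(-3\right) \right)}\right) + R{\left(-16,58 \right)} = \left(-144 - 25\right) + \left(5 + 58 - -480\right) = -169 + \left(5 + 58 + 480\right) = -169 + 543 = 374$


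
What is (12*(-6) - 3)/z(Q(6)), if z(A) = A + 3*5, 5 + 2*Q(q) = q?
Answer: -150/31 ≈ -4.8387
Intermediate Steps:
Q(q) = -5/2 + q/2
z(A) = 15 + A (z(A) = A + 15 = 15 + A)
(12*(-6) - 3)/z(Q(6)) = (12*(-6) - 3)/(15 + (-5/2 + (½)*6)) = (-72 - 3)/(15 + (-5/2 + 3)) = -75/(15 + ½) = -75/31/2 = -75*2/31 = -150/31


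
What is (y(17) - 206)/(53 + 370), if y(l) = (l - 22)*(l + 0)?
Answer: -97/141 ≈ -0.68794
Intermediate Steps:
y(l) = l*(-22 + l) (y(l) = (-22 + l)*l = l*(-22 + l))
(y(17) - 206)/(53 + 370) = (17*(-22 + 17) - 206)/(53 + 370) = (17*(-5) - 206)/423 = (-85 - 206)*(1/423) = -291*1/423 = -97/141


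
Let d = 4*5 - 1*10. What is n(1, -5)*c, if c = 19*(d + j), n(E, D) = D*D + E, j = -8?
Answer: 988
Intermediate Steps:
n(E, D) = E + D² (n(E, D) = D² + E = E + D²)
d = 10 (d = 20 - 10 = 10)
c = 38 (c = 19*(10 - 8) = 19*2 = 38)
n(1, -5)*c = (1 + (-5)²)*38 = (1 + 25)*38 = 26*38 = 988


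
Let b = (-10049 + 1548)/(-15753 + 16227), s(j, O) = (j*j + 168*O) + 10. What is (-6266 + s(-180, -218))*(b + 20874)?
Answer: -51801461000/237 ≈ -2.1857e+8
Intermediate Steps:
s(j, O) = 10 + j**2 + 168*O (s(j, O) = (j**2 + 168*O) + 10 = 10 + j**2 + 168*O)
b = -8501/474 ≈ -17.935
(-6266 + s(-180, -218))*(b + 20874) = (-6266 + (10 + (-180)**2 + 168*(-218)))*(-8501/474 + 20874) = (-6266 + (10 + 32400 - 36624))*(9885775/474) = (-6266 - 4214)*(9885775/474) = -10480*9885775/474 = -51801461000/237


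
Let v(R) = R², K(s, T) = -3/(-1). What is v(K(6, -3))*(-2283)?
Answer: -20547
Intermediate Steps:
K(s, T) = 3 (K(s, T) = -3*(-1) = 3)
v(K(6, -3))*(-2283) = 3²*(-2283) = 9*(-2283) = -20547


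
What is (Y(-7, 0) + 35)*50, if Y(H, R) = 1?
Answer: 1800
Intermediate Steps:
(Y(-7, 0) + 35)*50 = (1 + 35)*50 = 36*50 = 1800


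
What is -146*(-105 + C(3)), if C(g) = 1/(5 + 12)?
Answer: 260464/17 ≈ 15321.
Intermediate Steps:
C(g) = 1/17
-146*(-105 + C(3)) = -146*(-105 + 1/17) = -146*(-1784/17) = 260464/17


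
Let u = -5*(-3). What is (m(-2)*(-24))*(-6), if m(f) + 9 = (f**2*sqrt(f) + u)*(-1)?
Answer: -3456 - 576*I*sqrt(2) ≈ -3456.0 - 814.59*I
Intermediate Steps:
u = 15
m(f) = -24 - f**(5/2) (m(f) = -9 + (f**2*sqrt(f) + 15)*(-1) = -9 + (f**(5/2) + 15)*(-1) = -9 + (15 + f**(5/2))*(-1) = -9 + (-15 - f**(5/2)) = -24 - f**(5/2))
(m(-2)*(-24))*(-6) = ((-24 - (-2)**(5/2))*(-24))*(-6) = ((-24 - 4*I*sqrt(2))*(-24))*(-6) = (576 + 96*I*sqrt(2))*(-6) = -3456 - 576*I*sqrt(2)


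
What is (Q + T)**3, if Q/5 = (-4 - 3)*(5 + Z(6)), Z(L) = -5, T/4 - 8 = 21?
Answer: 1560896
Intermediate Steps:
T = 116 (T = 32 + 4*21 = 32 + 84 = 116)
Q = 0 (Q = 5*((-4 - 3)*(5 - 5)) = 5*(-7*0) = 5*0 = 0)
(Q + T)**3 = (0 + 116)**3 = 116**3 = 1560896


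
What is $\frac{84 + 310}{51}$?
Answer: $\frac{394}{51} \approx 7.7255$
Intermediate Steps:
$\frac{84 + 310}{51} = 394 \cdot \frac{1}{51} = \frac{394}{51}$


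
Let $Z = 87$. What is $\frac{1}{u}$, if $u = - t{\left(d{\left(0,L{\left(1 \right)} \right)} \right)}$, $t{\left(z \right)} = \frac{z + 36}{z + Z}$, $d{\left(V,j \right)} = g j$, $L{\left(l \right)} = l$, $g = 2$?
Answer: $- \frac{89}{38} \approx -2.3421$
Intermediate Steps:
$d{\left(V,j \right)} = 2 j$
$t{\left(z \right)} = \frac{36 + z}{87 + z}$ ($t{\left(z \right)} = \frac{z + 36}{z + 87} = \frac{36 + z}{87 + z}$)
$u = - \frac{38}{89}$ ($u = - \frac{36 + 2 \cdot 1}{87 + 2 \cdot 1} = - \frac{36 + 2}{87 + 2} = - \frac{38}{89} \approx -0.42697$)
$\frac{1}{u} = \frac{1}{- \frac{38}{89}} = - \frac{89}{38}$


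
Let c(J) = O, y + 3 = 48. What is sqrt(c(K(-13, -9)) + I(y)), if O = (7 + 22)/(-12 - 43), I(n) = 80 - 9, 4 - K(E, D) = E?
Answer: 2*sqrt(53295)/55 ≈ 8.3948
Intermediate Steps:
K(E, D) = 4 - E
y = 45 (y = -3 + 48 = 45)
I(n) = 71
O = -29/55 (O = 29/(-55) = 29*(-1/55) = -29/55 ≈ -0.52727)
c(J) = -29/55
sqrt(c(K(-13, -9)) + I(y)) = sqrt(-29/55 + 71) = sqrt(3876/55) = 2*sqrt(53295)/55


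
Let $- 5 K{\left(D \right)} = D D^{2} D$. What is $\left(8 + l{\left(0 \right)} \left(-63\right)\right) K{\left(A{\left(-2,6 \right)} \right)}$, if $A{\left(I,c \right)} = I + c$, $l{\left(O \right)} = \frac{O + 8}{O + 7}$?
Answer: $\frac{16384}{5} \approx 3276.8$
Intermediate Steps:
$l{\left(O \right)} = \frac{8 + O}{7 + O}$
$K{\left(D \right)} = - \frac{D^{4}}{5}$ ($K{\left(D \right)} = - \frac{D D^{2} D}{5} = - \frac{D^{3} D}{5} = - \frac{D^{4}}{5}$)
$\left(8 + l{\left(0 \right)} \left(-63\right)\right) K{\left(A{\left(-2,6 \right)} \right)} = \left(8 + \frac{8 + 0}{7 + 0} \left(-63\right)\right) \left(- \frac{\left(-2 + 6\right)^{4}}{5}\right) = \left(8 + \frac{1}{7} \cdot 8 \left(-63\right)\right) \left(- \frac{4^{4}}{5}\right) = \left(8 + \frac{1}{7} \cdot 8 \left(-63\right)\right) \left(\left(- \frac{1}{5}\right) 256\right) = \left(8 + \frac{8}{7} \left(-63\right)\right) \left(- \frac{256}{5}\right) = \left(8 - 72\right) \left(- \frac{256}{5}\right) = \left(-64\right) \left(- \frac{256}{5}\right) = \frac{16384}{5}$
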